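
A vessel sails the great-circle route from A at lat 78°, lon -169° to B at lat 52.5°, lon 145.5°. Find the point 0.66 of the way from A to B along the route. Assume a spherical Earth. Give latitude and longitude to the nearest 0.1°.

≈ lat 62.2°, lon 152.0°

Write both endpoints as unit vectors p₁, p₂ with components (cos φ cos λ, cos φ sin λ, sin φ).
The central angle between the endpoints is δ = arccos(p₁·p₂) ≈ 0.526 rad (30.1°).
Interpolate at f = 0.66 with slerp weights a = sin((1−f)δ)/sin δ ≈ 0.354, b = sin(fδ)/sin δ ≈ 0.678.
p = a·p₁ + b·p₂ ≈ (-0.412, 0.220, 0.884); φ = arcsin(p_z) ≈ 62.15°, λ = atan2(p_y, p_x) ≈ 151.96°.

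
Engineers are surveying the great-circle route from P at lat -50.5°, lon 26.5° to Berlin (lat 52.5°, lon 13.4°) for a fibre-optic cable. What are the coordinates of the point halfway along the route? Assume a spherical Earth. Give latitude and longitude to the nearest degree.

Convert each endpoint to a unit vector on the sphere (x = cos φ cos λ, y = cos φ sin λ, z = sin φ).
The central angle between the endpoints is δ = arccos(p₁·p₂) ≈ 1.808 rad (103.6°).
Interpolate at f = 1/2 with slerp weights a = sin((1−f)δ)/sin δ ≈ 0.808, b = sin(fδ)/sin δ ≈ 0.808.
p = a·p₁ + b·p₂ ≈ (0.939, 0.344, 0.018); φ = arcsin(p_z) ≈ 1.01°, λ = atan2(p_y, p_x) ≈ 20.09°.

≈ lat 1°, lon 20°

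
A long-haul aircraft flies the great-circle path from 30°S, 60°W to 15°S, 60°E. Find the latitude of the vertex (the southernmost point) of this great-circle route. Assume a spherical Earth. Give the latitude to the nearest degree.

The great circle lies in the plane with unit normal n̂ = (p₁ × p₂)/|p₁ × p₂|.
Here n̂_z ≈ +0.757; the vertex latitude is φ_max = arccos|n̂_z| ≈ 40.8°.

≈ 41°S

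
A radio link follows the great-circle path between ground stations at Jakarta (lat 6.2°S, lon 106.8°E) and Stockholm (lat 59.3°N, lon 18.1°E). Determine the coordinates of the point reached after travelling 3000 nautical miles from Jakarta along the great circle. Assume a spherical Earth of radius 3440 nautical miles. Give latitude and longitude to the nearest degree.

Convert each endpoint to a unit vector on the sphere (x = cos φ cos λ, y = cos φ sin λ, z = sin φ).
The central angle between the endpoints is δ = arccos(p₁·p₂) ≈ 1.652 rad (94.7°). The total great-circle distance is δ·R ≈ 1.652 × 3440 ≈ 5684 nmi, so the target fraction is f = 3000/5684 ≈ 0.528.
Interpolate at f ≈ 0.528 with slerp weights a = sin((1−f)δ)/sin δ ≈ 0.706, b = sin(fδ)/sin δ ≈ 0.768.
p = a·p₁ + b·p₂ ≈ (0.170, 0.793, 0.584); φ = arcsin(p_z) ≈ 35.76°, λ = atan2(p_y, p_x) ≈ 77.91°.

≈ lat 36°N, lon 78°E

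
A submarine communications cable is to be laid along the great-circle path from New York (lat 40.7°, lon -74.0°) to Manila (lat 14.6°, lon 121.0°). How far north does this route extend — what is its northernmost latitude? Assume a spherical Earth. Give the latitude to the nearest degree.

The great circle lies in the plane with unit normal n̂ = (p₁ × p₂)/|p₁ × p₂|.
Here n̂_z ≈ -0.226; the vertex latitude is φ_max = arccos|n̂_z| ≈ 76.9°.
Check via Clairaut: cos φ_max = |cos φ₁| · sin C = cos(40.7°)·sin(17.4°) ≈ 0.226, again giving ≈ 76.9°.

≈ 77°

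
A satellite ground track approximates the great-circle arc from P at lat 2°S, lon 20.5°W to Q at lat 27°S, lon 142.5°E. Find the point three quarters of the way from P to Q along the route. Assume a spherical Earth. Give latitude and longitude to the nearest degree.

The haversine formula gives a central angle δ ≈ 2.560 rad (146.7°) between the endpoints.
Interpolate at f = 3/4 with slerp weights a = sin((1−f)δ)/sin δ ≈ 1.088, b = sin(fδ)/sin δ ≈ 1.711.
p = a·p₁ + b·p₂ ≈ (-0.191, 0.547, -0.815); φ = arcsin(p_z) ≈ -54.56°, λ = atan2(p_y, p_x) ≈ 109.27°.

≈ lat 55°S, lon 109°E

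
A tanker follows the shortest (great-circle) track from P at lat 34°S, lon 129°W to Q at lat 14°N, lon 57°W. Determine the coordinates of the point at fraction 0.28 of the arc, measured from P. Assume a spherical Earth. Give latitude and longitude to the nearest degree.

≈ lat 23°S, lon 105°W

From cos δ = sin φ₁ sin φ₂ + cos φ₁ cos φ₂ cos Δλ, the central angle is δ ≈ 1.457 rad (83.5°).
Interpolate at f = 0.28 with slerp weights a = sin((1−f)δ)/sin δ ≈ 0.873, b = sin(fδ)/sin δ ≈ 0.399.
p = a·p₁ + b·p₂ ≈ (-0.244, -0.887, -0.391); φ = arcsin(p_z) ≈ -23.04°, λ = atan2(p_y, p_x) ≈ -105.39°.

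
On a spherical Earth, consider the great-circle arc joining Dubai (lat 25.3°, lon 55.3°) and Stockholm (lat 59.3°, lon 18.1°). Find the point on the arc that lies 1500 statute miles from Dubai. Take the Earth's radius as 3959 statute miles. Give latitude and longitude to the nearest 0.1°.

≈ lat 44.0°, lon 41.8°

Convert each endpoint to a unit vector on the sphere (x = cos φ cos λ, y = cos φ sin λ, z = sin φ).
The central angle between the endpoints is δ = arccos(p₁·p₂) ≈ 0.745 rad (42.7°). The total great-circle distance is δ·R ≈ 0.745 × 3959 ≈ 2949 mi, so the target fraction is f = 1500/2949 ≈ 0.509.
Interpolate at f ≈ 0.509 with slerp weights a = sin((1−f)δ)/sin δ ≈ 0.528, b = sin(fδ)/sin δ ≈ 0.546.
p = a·p₁ + b·p₂ ≈ (0.537, 0.479, 0.695); φ = arcsin(p_z) ≈ 44.01°, λ = atan2(p_y, p_x) ≈ 41.76°.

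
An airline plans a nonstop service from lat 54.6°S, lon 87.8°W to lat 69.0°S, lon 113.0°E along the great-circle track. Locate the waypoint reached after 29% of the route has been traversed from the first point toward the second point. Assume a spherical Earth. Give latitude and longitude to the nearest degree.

≈ lat 70°S, lon 95°W

From cos δ = sin φ₁ sin φ₂ + cos φ₁ cos φ₂ cos Δλ, the central angle is δ ≈ 0.968 rad (55.5°).
Interpolate at f = 0.29 with slerp weights a = sin((1−f)δ)/sin δ ≈ 0.770, b = sin(fδ)/sin δ ≈ 0.336.
p = a·p₁ + b·p₂ ≈ (-0.030, -0.335, -0.942); φ = arcsin(p_z) ≈ -70.35°, λ = atan2(p_y, p_x) ≈ -95.11°.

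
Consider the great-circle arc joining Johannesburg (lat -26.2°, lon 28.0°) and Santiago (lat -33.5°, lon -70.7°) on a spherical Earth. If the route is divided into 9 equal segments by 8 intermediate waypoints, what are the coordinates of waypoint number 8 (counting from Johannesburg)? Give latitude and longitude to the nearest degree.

≈ lat -37°, lon -60°

The haversine formula gives a central angle δ ≈ 1.440 rad (82.5°) between the endpoints.
Interpolate at f = 8/9 with slerp weights a = sin((1−f)δ)/sin δ ≈ 0.161, b = sin(fδ)/sin δ ≈ 0.966.
p = a·p₁ + b·p₂ ≈ (0.394, -0.693, -0.604); φ = arcsin(p_z) ≈ -37.18°, λ = atan2(p_y, p_x) ≈ -60.40°.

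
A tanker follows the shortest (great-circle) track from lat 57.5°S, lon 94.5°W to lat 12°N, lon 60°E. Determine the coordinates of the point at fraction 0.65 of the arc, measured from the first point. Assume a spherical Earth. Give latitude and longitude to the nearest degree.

Convert each endpoint to a unit vector on the sphere (x = cos φ cos λ, y = cos φ sin λ, z = sin φ).
The central angle between the endpoints is δ = arccos(p₁·p₂) ≈ 2.278 rad (130.5°).
Interpolate at f = 0.65 with slerp weights a = sin((1−f)δ)/sin δ ≈ 0.941, b = sin(fδ)/sin δ ≈ 1.310.
p = a·p₁ + b·p₂ ≈ (0.601, 0.606, -0.521); φ = arcsin(p_z) ≈ -31.43°, λ = atan2(p_y, p_x) ≈ 45.22°.

≈ lat 31°S, lon 45°E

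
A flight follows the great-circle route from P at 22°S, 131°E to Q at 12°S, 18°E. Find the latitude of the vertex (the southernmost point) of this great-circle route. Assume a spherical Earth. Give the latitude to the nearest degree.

The great circle lies in the plane with unit normal n̂ = (p₁ × p₂)/|p₁ × p₂|.
Here n̂_z ≈ -0.869; the vertex latitude is φ_max = arccos|n̂_z| ≈ 29.7°.
Check via Clairaut: cos φ_max = |cos φ₁| · sin C = cos(22.0°)·sin(110.5°) ≈ 0.869, again giving ≈ 29.7°.

≈ 30°S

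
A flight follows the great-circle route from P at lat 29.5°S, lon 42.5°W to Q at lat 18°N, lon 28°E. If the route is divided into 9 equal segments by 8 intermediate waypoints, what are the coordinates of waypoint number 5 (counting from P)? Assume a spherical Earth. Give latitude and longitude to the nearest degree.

Convert each endpoint to a unit vector on the sphere (x = cos φ cos λ, y = cos φ sin λ, z = sin φ).
The central angle between the endpoints is δ = arccos(p₁·p₂) ≈ 1.446 rad (82.9°).
Interpolate at f = 5/9 with slerp weights a = sin((1−f)δ)/sin δ ≈ 0.604, b = sin(fδ)/sin δ ≈ 0.725.
p = a·p₁ + b·p₂ ≈ (0.997, -0.031, -0.073); φ = arcsin(p_z) ≈ -4.20°, λ = atan2(p_y, p_x) ≈ -1.80°.

≈ lat 4°S, lon 2°W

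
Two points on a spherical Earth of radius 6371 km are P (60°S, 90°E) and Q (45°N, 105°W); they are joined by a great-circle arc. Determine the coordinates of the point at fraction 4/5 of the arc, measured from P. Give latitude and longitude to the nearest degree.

≈ (15°N, 119°W)

Write both endpoints as unit vectors p₁, p₂ with components (cos φ cos λ, cos φ sin λ, sin φ).
The central angle between the endpoints is δ = arccos(p₁·p₂) ≈ 2.837 rad (162.5°).
Interpolate at f = 4/5 with slerp weights a = sin((1−f)δ)/sin δ ≈ 1.790, b = sin(fδ)/sin δ ≈ 2.551.
p = a·p₁ + b·p₂ ≈ (-0.467, -0.847, 0.253); φ = arcsin(p_z) ≈ 14.68°, λ = atan2(p_y, p_x) ≈ -118.86°.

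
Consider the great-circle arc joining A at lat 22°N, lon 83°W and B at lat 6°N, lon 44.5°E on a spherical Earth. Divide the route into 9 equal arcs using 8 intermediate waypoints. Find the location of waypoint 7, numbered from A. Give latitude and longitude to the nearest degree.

From cos δ = sin φ₁ sin φ₂ + cos φ₁ cos φ₂ cos Δλ, the central angle is δ ≈ 2.120 rad (121.5°).
Interpolate at f = 7/9 with slerp weights a = sin((1−f)δ)/sin δ ≈ 0.532, b = sin(fδ)/sin δ ≈ 1.169.
p = a·p₁ + b·p₂ ≈ (0.889, 0.325, 0.322); φ = arcsin(p_z) ≈ 18.76°, λ = atan2(p_y, p_x) ≈ 20.08°.

≈ lat 19°N, lon 20°E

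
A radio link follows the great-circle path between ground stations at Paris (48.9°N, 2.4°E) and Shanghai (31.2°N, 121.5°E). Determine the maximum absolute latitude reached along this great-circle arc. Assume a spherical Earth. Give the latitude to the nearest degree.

≈ 60°N

The great circle lies in the plane with unit normal n̂ = (p₁ × p₂)/|p₁ × p₂|.
Here n̂_z ≈ +0.495; the vertex latitude is φ_max = arccos|n̂_z| ≈ 60.3°.
Check via Clairaut: cos φ_max = |cos φ₁| · sin C = cos(48.9°)·sin(48.8°) ≈ 0.495, again giving ≈ 60.3°.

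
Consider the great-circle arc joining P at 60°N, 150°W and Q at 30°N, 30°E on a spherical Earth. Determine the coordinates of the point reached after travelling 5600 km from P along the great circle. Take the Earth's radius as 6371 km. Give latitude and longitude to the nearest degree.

≈ 70°N, 30°E

Write both endpoints as unit vectors p₁, p₂ with components (cos φ cos λ, cos φ sin λ, sin φ).
The central angle between the endpoints is δ = arccos(p₁·p₂) ≈ 1.571 rad (90.0°). The total great-circle distance is δ·R ≈ 1.571 × 6371 ≈ 10008 km, so the target fraction is f = 5600/10008 ≈ 0.560.
Interpolate at f ≈ 0.560 with slerp weights a = sin((1−f)δ)/sin δ ≈ 0.638, b = sin(fδ)/sin δ ≈ 0.770.
p = a·p₁ + b·p₂ ≈ (0.301, 0.174, 0.938); φ = arcsin(p_z) ≈ 69.64°, λ = atan2(p_y, p_x) ≈ 30.00°.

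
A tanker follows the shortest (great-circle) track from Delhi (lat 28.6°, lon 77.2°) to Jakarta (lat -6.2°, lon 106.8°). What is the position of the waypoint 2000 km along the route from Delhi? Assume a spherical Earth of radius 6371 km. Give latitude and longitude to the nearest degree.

≈ lat 15°, lon 90°

The haversine formula gives a central angle δ ≈ 0.785 rad (45.0°) between the endpoints. The total great-circle distance is δ·R ≈ 0.785 × 6371 ≈ 5003 km, so the target fraction is f = 2000/5003 ≈ 0.400.
Interpolate at f ≈ 0.400 with slerp weights a = sin((1−f)δ)/sin δ ≈ 0.642, b = sin(fδ)/sin δ ≈ 0.437.
p = a·p₁ + b·p₂ ≈ (-0.001, 0.966, 0.260); φ = arcsin(p_z) ≈ 15.09°, λ = atan2(p_y, p_x) ≈ 90.03°.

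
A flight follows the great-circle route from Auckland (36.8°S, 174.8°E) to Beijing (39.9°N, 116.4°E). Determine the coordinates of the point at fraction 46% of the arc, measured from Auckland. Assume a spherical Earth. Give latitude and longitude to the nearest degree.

Convert each endpoint to a unit vector on the sphere (x = cos φ cos λ, y = cos φ sin λ, z = sin φ).
The central angle between the endpoints is δ = arccos(p₁·p₂) ≈ 1.633 rad (93.6°).
Interpolate at f = 0.46 with slerp weights a = sin((1−f)δ)/sin δ ≈ 0.773, b = sin(fδ)/sin δ ≈ 0.684.
p = a·p₁ + b·p₂ ≈ (-0.850, 0.526, -0.025); φ = arcsin(p_z) ≈ -1.41°, λ = atan2(p_y, p_x) ≈ 148.25°.

≈ (1°S, 148°E)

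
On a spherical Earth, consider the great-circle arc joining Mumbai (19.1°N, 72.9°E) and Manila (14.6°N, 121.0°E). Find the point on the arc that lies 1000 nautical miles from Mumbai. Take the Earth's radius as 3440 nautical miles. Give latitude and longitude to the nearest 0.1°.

≈ (18.9°N, 90.5°E)

Write both endpoints as unit vectors p₁, p₂ with components (cos φ cos λ, cos φ sin λ, sin φ).
The central angle between the endpoints is δ = arccos(p₁·p₂) ≈ 0.805 rad (46.1°). The total great-circle distance is δ·R ≈ 0.805 × 3440 ≈ 2769 nmi, so the target fraction is f = 1000/2769 ≈ 0.361.
Interpolate at f ≈ 0.361 with slerp weights a = sin((1−f)δ)/sin δ ≈ 0.682, b = sin(fδ)/sin δ ≈ 0.398.
p = a·p₁ + b·p₂ ≈ (-0.009, 0.946, 0.324); φ = arcsin(p_z) ≈ 18.88°, λ = atan2(p_y, p_x) ≈ 90.52°.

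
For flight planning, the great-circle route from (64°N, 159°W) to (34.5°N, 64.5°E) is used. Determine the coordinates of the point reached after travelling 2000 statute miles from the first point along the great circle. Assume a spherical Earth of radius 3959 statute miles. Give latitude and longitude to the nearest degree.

≈ (73°N, 117°E)

From cos δ = sin φ₁ sin φ₂ + cos φ₁ cos φ₂ cos Δλ, the central angle is δ ≈ 1.321 rad (75.7°). The total great-circle distance is δ·R ≈ 1.321 × 3959 ≈ 5231 mi, so the target fraction is f = 2000/5231 ≈ 0.382.
Interpolate at f ≈ 0.382 with slerp weights a = sin((1−f)δ)/sin δ ≈ 0.752, b = sin(fδ)/sin δ ≈ 0.499.
p = a·p₁ + b·p₂ ≈ (-0.130, 0.253, 0.959); φ = arcsin(p_z) ≈ 73.44°, λ = atan2(p_y, p_x) ≈ 117.24°.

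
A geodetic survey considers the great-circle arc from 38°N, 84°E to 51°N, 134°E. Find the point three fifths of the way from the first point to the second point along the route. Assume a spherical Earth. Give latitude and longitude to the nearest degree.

≈ 49°N, 111°E

The haversine formula gives a central angle δ ≈ 0.648 rad (37.1°) between the endpoints.
Interpolate at f = 3/5 with slerp weights a = sin((1−f)δ)/sin δ ≈ 0.425, b = sin(fδ)/sin δ ≈ 0.628.
p = a·p₁ + b·p₂ ≈ (-0.240, 0.617, 0.750); φ = arcsin(p_z) ≈ 48.55°, λ = atan2(p_y, p_x) ≈ 111.22°.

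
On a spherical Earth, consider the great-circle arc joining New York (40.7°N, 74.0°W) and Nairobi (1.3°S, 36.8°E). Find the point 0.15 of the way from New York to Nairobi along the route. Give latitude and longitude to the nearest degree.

Write both endpoints as unit vectors p₁, p₂ with components (cos φ cos λ, cos φ sin λ, sin φ).
The central angle between the endpoints is δ = arccos(p₁·p₂) ≈ 1.859 rad (106.5°).
Interpolate at f = 0.15 with slerp weights a = sin((1−f)δ)/sin δ ≈ 1.043, b = sin(fδ)/sin δ ≈ 0.287.
p = a·p₁ + b·p₂ ≈ (0.448, -0.588, 0.674); φ = arcsin(p_z) ≈ 42.34°, λ = atan2(p_y, p_x) ≈ -52.72°.

≈ 42°N, 53°W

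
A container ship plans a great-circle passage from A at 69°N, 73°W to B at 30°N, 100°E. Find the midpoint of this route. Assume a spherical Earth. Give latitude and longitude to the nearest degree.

The haversine formula gives a central angle δ ≈ 1.411 rad (80.9°) between the endpoints.
Interpolate at f = 1/2 with slerp weights a = sin((1−f)δ)/sin δ ≈ 0.657, b = sin(fδ)/sin δ ≈ 0.657.
p = a·p₁ + b·p₂ ≈ (-0.030, 0.335, 0.942); φ = arcsin(p_z) ≈ 70.34°, λ = atan2(p_y, p_x) ≈ 95.11°.

≈ 70°N, 95°E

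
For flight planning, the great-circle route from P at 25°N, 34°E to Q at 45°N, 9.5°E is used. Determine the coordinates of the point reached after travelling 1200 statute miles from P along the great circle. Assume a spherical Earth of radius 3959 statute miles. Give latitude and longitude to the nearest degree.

≈ 38°N, 20°E

Write both endpoints as unit vectors p₁, p₂ with components (cos φ cos λ, cos φ sin λ, sin φ).
The central angle between the endpoints is δ = arccos(p₁·p₂) ≈ 0.491 rad (28.1°). The total great-circle distance is δ·R ≈ 0.491 × 3959 ≈ 1943 mi, so the target fraction is f = 1200/1943 ≈ 0.618.
Interpolate at f ≈ 0.618 with slerp weights a = sin((1−f)δ)/sin δ ≈ 0.396, b = sin(fδ)/sin δ ≈ 0.633.
p = a·p₁ + b·p₂ ≈ (0.739, 0.275, 0.615); φ = arcsin(p_z) ≈ 37.96°, λ = atan2(p_y, p_x) ≈ 20.38°.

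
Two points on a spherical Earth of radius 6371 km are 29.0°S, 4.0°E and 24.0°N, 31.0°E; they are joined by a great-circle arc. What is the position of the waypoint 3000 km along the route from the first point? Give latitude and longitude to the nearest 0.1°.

≈ 4.9°S, 16.7°E

The haversine formula gives a central angle δ ≈ 1.030 rad (59.0°) between the endpoints. The total great-circle distance is δ·R ≈ 1.030 × 6371 ≈ 6563 km, so the target fraction is f = 3000/6563 ≈ 0.457.
Interpolate at f ≈ 0.457 with slerp weights a = sin((1−f)δ)/sin δ ≈ 0.619, b = sin(fδ)/sin δ ≈ 0.529.
p = a·p₁ + b·p₂ ≈ (0.954, 0.287, -0.085); φ = arcsin(p_z) ≈ -4.86°, λ = atan2(p_y, p_x) ≈ 16.72°.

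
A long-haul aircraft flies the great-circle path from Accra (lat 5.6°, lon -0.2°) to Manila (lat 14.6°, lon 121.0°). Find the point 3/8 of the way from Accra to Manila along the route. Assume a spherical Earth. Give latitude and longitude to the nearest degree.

≈ lat 18°, lon 43°

Write both endpoints as unit vectors p₁, p₂ with components (cos φ cos λ, cos φ sin λ, sin φ).
The central angle between the endpoints is δ = arccos(p₁·p₂) ≈ 2.065 rad (118.3°).
Interpolate at f = 3/8 with slerp weights a = sin((1−f)δ)/sin δ ≈ 1.092, b = sin(fδ)/sin δ ≈ 0.794.
p = a·p₁ + b·p₂ ≈ (0.691, 0.655, 0.307); φ = arcsin(p_z) ≈ 17.86°, λ = atan2(p_y, p_x) ≈ 43.49°.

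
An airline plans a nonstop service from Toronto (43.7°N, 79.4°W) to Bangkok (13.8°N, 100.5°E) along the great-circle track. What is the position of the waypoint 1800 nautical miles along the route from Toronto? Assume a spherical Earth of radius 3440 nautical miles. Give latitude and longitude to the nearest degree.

≈ 74°N, 79°W

Convert each endpoint to a unit vector on the sphere (x = cos φ cos λ, y = cos φ sin λ, z = sin φ).
The central angle between the endpoints is δ = arccos(p₁·p₂) ≈ 2.138 rad (122.5°). The total great-circle distance is δ·R ≈ 2.138 × 3440 ≈ 7355 nmi, so the target fraction is f = 1800/7355 ≈ 0.245.
Interpolate at f ≈ 0.245 with slerp weights a = sin((1−f)δ)/sin δ ≈ 1.185, b = sin(fδ)/sin δ ≈ 0.592.
p = a·p₁ + b·p₂ ≈ (0.053, -0.276, 0.960); φ = arcsin(p_z) ≈ 73.68°, λ = atan2(p_y, p_x) ≈ -79.20°.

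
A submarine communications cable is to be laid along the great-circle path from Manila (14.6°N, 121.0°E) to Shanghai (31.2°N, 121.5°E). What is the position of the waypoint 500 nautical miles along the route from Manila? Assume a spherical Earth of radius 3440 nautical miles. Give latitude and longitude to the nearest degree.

≈ 23°N, 121°E

Convert each endpoint to a unit vector on the sphere (x = cos φ cos λ, y = cos φ sin λ, z = sin φ).
The central angle between the endpoints is δ = arccos(p₁·p₂) ≈ 0.290 rad (16.6°). The total great-circle distance is δ·R ≈ 0.290 × 3440 ≈ 997 nmi, so the target fraction is f = 500/997 ≈ 0.501.
Interpolate at f ≈ 0.501 with slerp weights a = sin((1−f)δ)/sin δ ≈ 0.504, b = sin(fδ)/sin δ ≈ 0.507.
p = a·p₁ + b·p₂ ≈ (-0.478, 0.788, 0.390); φ = arcsin(p_z) ≈ 22.92°, λ = atan2(p_y, p_x) ≈ 121.24°.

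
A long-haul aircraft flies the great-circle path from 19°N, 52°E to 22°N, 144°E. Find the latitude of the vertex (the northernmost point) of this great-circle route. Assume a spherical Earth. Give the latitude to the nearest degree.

The great circle lies in the plane with unit normal n̂ = (p₁ × p₂)/|p₁ × p₂|.
Here n̂_z ≈ +0.880; the vertex latitude is φ_max = arccos|n̂_z| ≈ 28.4°.
Check via Clairaut: cos φ_max = |cos φ₁| · sin C = cos(19.0°)·sin(68.5°) ≈ 0.880, again giving ≈ 28.4°.

≈ 28°N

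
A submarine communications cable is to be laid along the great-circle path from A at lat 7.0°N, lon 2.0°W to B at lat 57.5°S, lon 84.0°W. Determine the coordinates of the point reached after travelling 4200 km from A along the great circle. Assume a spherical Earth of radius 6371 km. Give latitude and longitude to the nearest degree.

≈ lat 25°S, lon 23°W

Convert each endpoint to a unit vector on the sphere (x = cos φ cos λ, y = cos φ sin λ, z = sin φ).
The central angle between the endpoints is δ = arccos(p₁·p₂) ≈ 1.599 rad (91.6°). The total great-circle distance is δ·R ≈ 1.599 × 6371 ≈ 10190 km, so the target fraction is f = 4200/10190 ≈ 0.412.
Interpolate at f ≈ 0.412 with slerp weights a = sin((1−f)δ)/sin δ ≈ 0.808, b = sin(fδ)/sin δ ≈ 0.613.
p = a·p₁ + b·p₂ ≈ (0.836, -0.355, -0.418); φ = arcsin(p_z) ≈ -24.73°, λ = atan2(p_y, p_x) ≈ -23.04°.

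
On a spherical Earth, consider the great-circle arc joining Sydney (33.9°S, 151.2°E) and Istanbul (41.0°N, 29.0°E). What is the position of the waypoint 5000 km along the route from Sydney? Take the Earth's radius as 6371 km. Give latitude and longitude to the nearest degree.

≈ (8°S, 112°E)

The haversine formula gives a central angle δ ≈ 2.346 rad (134.4°) between the endpoints. The total great-circle distance is δ·R ≈ 2.346 × 6371 ≈ 14945 km, so the target fraction is f = 5000/14945 ≈ 0.335.
Interpolate at f ≈ 0.335 with slerp weights a = sin((1−f)δ)/sin δ ≈ 1.400, b = sin(fδ)/sin δ ≈ 0.989.
p = a·p₁ + b·p₂ ≈ (-0.365, 0.922, -0.132); φ = arcsin(p_z) ≈ -7.57°, λ = atan2(p_y, p_x) ≈ 111.61°.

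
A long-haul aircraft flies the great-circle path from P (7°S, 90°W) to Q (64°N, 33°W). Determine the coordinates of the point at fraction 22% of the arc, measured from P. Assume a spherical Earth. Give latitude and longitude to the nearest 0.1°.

Write both endpoints as unit vectors p₁, p₂ with components (cos φ cos λ, cos φ sin λ, sin φ).
The central angle between the endpoints is δ = arccos(p₁·p₂) ≈ 1.443 rad (82.7°).
Interpolate at f = 0.22 with slerp weights a = sin((1−f)δ)/sin δ ≈ 0.910, b = sin(fδ)/sin δ ≈ 0.315.
p = a·p₁ + b·p₂ ≈ (0.116, -0.978, 0.172); φ = arcsin(p_z) ≈ 9.90°, λ = atan2(p_y, p_x) ≈ -83.25°.

≈ (9.9°N, 83.3°W)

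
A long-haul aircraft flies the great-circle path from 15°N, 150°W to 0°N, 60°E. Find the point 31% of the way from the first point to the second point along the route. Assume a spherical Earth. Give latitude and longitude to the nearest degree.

≈ 28°N, 163°E

Write both endpoints as unit vectors p₁, p₂ with components (cos φ cos λ, cos φ sin λ, sin φ).
The central angle between the endpoints is δ = arccos(p₁·p₂) ≈ 2.562 rad (146.8°).
Interpolate at f = 0.31 with slerp weights a = sin((1−f)δ)/sin δ ≈ 1.790, b = sin(fδ)/sin δ ≈ 1.302.
p = a·p₁ + b·p₂ ≈ (-0.846, 0.263, 0.463); φ = arcsin(p_z) ≈ 27.60°, λ = atan2(p_y, p_x) ≈ 162.74°.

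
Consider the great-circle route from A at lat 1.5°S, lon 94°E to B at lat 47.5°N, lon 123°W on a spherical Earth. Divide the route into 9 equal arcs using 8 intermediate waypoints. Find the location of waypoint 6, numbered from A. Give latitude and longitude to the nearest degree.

≈ lat 59°N, lon 167°E

Convert each endpoint to a unit vector on the sphere (x = cos φ cos λ, y = cos φ sin λ, z = sin φ).
The central angle between the endpoints is δ = arccos(p₁·p₂) ≈ 2.164 rad (124.0°).
Interpolate at f = 6/9 with slerp weights a = sin((1−f)δ)/sin δ ≈ 0.796, b = sin(fδ)/sin δ ≈ 1.196.
p = a·p₁ + b·p₂ ≈ (-0.496, 0.116, 0.861); φ = arcsin(p_z) ≈ 59.40°, λ = atan2(p_y, p_x) ≈ 166.78°.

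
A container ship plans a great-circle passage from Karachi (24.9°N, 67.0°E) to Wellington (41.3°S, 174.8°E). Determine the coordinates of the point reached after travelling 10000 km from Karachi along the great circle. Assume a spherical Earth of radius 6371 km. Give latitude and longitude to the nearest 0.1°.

≈ (31.4°S, 140.5°E)

Write both endpoints as unit vectors p₁, p₂ with components (cos φ cos λ, cos φ sin λ, sin φ).
The central angle between the endpoints is δ = arccos(p₁·p₂) ≈ 2.079 rad (119.1°). The total great-circle distance is δ·R ≈ 2.079 × 6371 ≈ 13242 km, so the target fraction is f = 10000/13242 ≈ 0.755.
Interpolate at f ≈ 0.755 with slerp weights a = sin((1−f)δ)/sin δ ≈ 0.558, b = sin(fδ)/sin δ ≈ 1.144.
p = a·p₁ + b·p₂ ≈ (-0.659, 0.543, -0.521); φ = arcsin(p_z) ≈ -31.37°, λ = atan2(p_y, p_x) ≈ 140.47°.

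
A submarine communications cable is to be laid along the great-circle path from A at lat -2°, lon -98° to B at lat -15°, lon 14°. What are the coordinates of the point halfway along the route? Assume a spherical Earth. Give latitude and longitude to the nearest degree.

≈ lat -15°, lon -43°

Convert each endpoint to a unit vector on the sphere (x = cos φ cos λ, y = cos φ sin λ, z = sin φ).
The central angle between the endpoints is δ = arccos(p₁·p₂) ≈ 1.931 rad (110.6°).
Interpolate at f = 1/2 with slerp weights a = sin((1−f)δ)/sin δ ≈ 0.879, b = sin(fδ)/sin δ ≈ 0.879.
p = a·p₁ + b·p₂ ≈ (0.701, -0.664, -0.258); φ = arcsin(p_z) ≈ -14.96°, λ = atan2(p_y, p_x) ≈ -43.45°.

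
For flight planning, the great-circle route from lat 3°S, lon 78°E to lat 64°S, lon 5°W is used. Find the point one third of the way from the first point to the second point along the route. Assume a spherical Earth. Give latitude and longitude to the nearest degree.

Convert each endpoint to a unit vector on the sphere (x = cos φ cos λ, y = cos φ sin λ, z = sin φ).
The central angle between the endpoints is δ = arccos(p₁·p₂) ≈ 1.470 rad (84.2°).
Interpolate at f = 1/3 with slerp weights a = sin((1−f)δ)/sin δ ≈ 0.835, b = sin(fδ)/sin δ ≈ 0.473.
p = a·p₁ + b·p₂ ≈ (0.380, 0.797, -0.469); φ = arcsin(p_z) ≈ -27.96°, λ = atan2(p_y, p_x) ≈ 64.52°.

≈ lat 28°S, lon 65°E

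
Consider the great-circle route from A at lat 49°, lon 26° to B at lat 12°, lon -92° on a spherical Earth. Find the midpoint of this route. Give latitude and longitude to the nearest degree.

≈ lat 47°, lon -51°

Write both endpoints as unit vectors p₁, p₂ with components (cos φ cos λ, cos φ sin λ, sin φ).
The central angle between the endpoints is δ = arccos(p₁·p₂) ≈ 1.716 rad (98.3°).
Interpolate at f = 1/2 with slerp weights a = sin((1−f)δ)/sin δ ≈ 0.764, b = sin(fδ)/sin δ ≈ 0.764.
p = a·p₁ + b·p₂ ≈ (0.425, -0.527, 0.736); φ = arcsin(p_z) ≈ 47.38°, λ = atan2(p_y, p_x) ≈ -51.16°.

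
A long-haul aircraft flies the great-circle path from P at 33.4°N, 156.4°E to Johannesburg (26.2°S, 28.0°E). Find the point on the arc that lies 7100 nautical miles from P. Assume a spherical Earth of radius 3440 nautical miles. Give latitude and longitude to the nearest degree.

Write both endpoints as unit vectors p₁, p₂ with components (cos φ cos λ, cos φ sin λ, sin φ).
The central angle between the endpoints is δ = arccos(p₁·p₂) ≈ 2.358 rad (135.1°). The total great-circle distance is δ·R ≈ 2.358 × 3440 ≈ 8111 nmi, so the target fraction is f = 7100/8111 ≈ 0.875.
Interpolate at f ≈ 0.875 with slerp weights a = sin((1−f)δ)/sin δ ≈ 0.410, b = sin(fδ)/sin δ ≈ 1.248.
p = a·p₁ + b·p₂ ≈ (0.675, 0.663, -0.325); φ = arcsin(p_z) ≈ -18.96°, λ = atan2(p_y, p_x) ≈ 44.50°.

≈ 19°S, 44°E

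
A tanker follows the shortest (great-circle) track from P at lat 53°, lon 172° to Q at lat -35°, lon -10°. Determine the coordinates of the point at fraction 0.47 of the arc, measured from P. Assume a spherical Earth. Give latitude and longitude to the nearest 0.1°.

≈ lat 50.7°, lon -16.1°

Convert each endpoint to a unit vector on the sphere (x = cos φ cos λ, y = cos φ sin λ, z = sin φ).
The central angle between the endpoints is δ = arccos(p₁·p₂) ≈ 2.826 rad (161.9°).
Interpolate at f = 0.47 with slerp weights a = sin((1−f)δ)/sin δ ≈ 3.218, b = sin(fδ)/sin δ ≈ 3.132.
p = a·p₁ + b·p₂ ≈ (0.609, -0.176, 0.773); φ = arcsin(p_z) ≈ 50.66°, λ = atan2(p_y, p_x) ≈ -16.12°.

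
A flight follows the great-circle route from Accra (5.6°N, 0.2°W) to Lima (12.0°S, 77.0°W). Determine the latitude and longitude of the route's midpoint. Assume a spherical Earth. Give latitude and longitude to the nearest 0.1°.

≈ (4.1°S, 38.2°W)

Write both endpoints as unit vectors p₁, p₂ with components (cos φ cos λ, cos φ sin λ, sin φ).
The central angle between the endpoints is δ = arccos(p₁·p₂) ≈ 1.367 rad (78.3°).
Interpolate at f = 1/2 with slerp weights a = sin((1−f)δ)/sin δ ≈ 0.645, b = sin(fδ)/sin δ ≈ 0.645.
p = a·p₁ + b·p₂ ≈ (0.784, -0.617, -0.071); φ = arcsin(p_z) ≈ -4.08°, λ = atan2(p_y, p_x) ≈ -38.21°.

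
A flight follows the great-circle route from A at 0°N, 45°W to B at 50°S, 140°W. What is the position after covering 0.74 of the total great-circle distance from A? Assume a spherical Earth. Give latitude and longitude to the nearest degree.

From cos δ = sin φ₁ sin φ₂ + cos φ₁ cos φ₂ cos Δλ, the central angle is δ ≈ 1.627 rad (93.2°).
Interpolate at f = 0.74 with slerp weights a = sin((1−f)δ)/sin δ ≈ 0.411, b = sin(fδ)/sin δ ≈ 0.935.
p = a·p₁ + b·p₂ ≈ (-0.170, -0.677, -0.716); φ = arcsin(p_z) ≈ -45.74°, λ = atan2(p_y, p_x) ≈ -104.07°.

≈ 46°S, 104°W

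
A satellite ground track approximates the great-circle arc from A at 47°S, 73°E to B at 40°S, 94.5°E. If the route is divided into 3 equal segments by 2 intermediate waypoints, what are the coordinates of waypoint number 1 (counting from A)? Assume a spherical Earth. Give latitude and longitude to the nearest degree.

Write both endpoints as unit vectors p₁, p₂ with components (cos φ cos λ, cos φ sin λ, sin φ).
The central angle between the endpoints is δ = arccos(p₁·p₂) ≈ 0.297 rad (17.0°).
Interpolate at f = 1/3 with slerp weights a = sin((1−f)δ)/sin δ ≈ 0.672, b = sin(fδ)/sin δ ≈ 0.338.
p = a·p₁ + b·p₂ ≈ (0.114, 0.696, -0.709); φ = arcsin(p_z) ≈ -45.13°, λ = atan2(p_y, p_x) ≈ 80.72°.

≈ 45°S, 81°E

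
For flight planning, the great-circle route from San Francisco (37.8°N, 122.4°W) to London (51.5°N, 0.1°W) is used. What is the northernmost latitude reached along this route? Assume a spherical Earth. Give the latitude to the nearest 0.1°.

≈ 64.8°N

The great circle lies in the plane with unit normal n̂ = (p₁ × p₂)/|p₁ × p₂|.
Here n̂_z ≈ +0.426; the vertex latitude is φ_max = arccos|n̂_z| ≈ 64.8°.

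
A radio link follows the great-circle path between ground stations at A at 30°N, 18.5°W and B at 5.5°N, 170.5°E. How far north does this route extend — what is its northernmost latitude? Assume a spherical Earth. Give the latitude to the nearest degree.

The great circle lies in the plane with unit normal n̂ = (p₁ × p₂)/|p₁ × p₂|.
Here n̂_z ≈ -0.227; the vertex latitude is φ_max = arccos|n̂_z| ≈ 76.9°.

≈ 77°N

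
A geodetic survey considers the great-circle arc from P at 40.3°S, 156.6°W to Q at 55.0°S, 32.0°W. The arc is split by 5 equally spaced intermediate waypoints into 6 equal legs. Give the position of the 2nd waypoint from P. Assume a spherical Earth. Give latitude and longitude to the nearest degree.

From cos δ = sin φ₁ sin φ₂ + cos φ₁ cos φ₂ cos Δλ, the central angle is δ ≈ 1.286 rad (73.7°).
Interpolate at f = 2/6 with slerp weights a = sin((1−f)δ)/sin δ ≈ 0.788, b = sin(fδ)/sin δ ≈ 0.433.
p = a·p₁ + b·p₂ ≈ (-0.341, -0.370, -0.864); φ = arcsin(p_z) ≈ -59.79°, λ = atan2(p_y, p_x) ≈ -132.63°.

≈ 60°S, 133°W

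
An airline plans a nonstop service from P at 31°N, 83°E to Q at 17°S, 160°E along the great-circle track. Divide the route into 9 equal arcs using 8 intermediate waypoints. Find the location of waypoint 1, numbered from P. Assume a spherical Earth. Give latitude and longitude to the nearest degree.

≈ 27°N, 93°E

Write both endpoints as unit vectors p₁, p₂ with components (cos φ cos λ, cos φ sin λ, sin φ).
The central angle between the endpoints is δ = arccos(p₁·p₂) ≈ 1.537 rad (88.1°).
Interpolate at f = 1/9 with slerp weights a = sin((1−f)δ)/sin δ ≈ 0.980, b = sin(fδ)/sin δ ≈ 0.170.
p = a·p₁ + b·p₂ ≈ (-0.050, 0.889, 0.455); φ = arcsin(p_z) ≈ 27.06°, λ = atan2(p_y, p_x) ≈ 93.25°.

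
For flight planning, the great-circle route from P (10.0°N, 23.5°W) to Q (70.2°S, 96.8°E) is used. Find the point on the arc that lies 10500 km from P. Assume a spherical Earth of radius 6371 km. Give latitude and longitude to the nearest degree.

Write both endpoints as unit vectors p₁, p₂ with components (cos φ cos λ, cos φ sin λ, sin φ).
The central angle between the endpoints is δ = arccos(p₁·p₂) ≈ 1.909 rad (109.4°). The total great-circle distance is δ·R ≈ 1.909 × 6371 ≈ 12162 km, so the target fraction is f = 10500/12162 ≈ 0.863.
Interpolate at f ≈ 0.863 with slerp weights a = sin((1−f)δ)/sin δ ≈ 0.273, b = sin(fδ)/sin δ ≈ 1.057.
p = a·p₁ + b·p₂ ≈ (0.204, 0.248, -0.947); φ = arcsin(p_z) ≈ -71.24°, λ = atan2(p_y, p_x) ≈ 50.51°.

≈ (71°S, 51°E)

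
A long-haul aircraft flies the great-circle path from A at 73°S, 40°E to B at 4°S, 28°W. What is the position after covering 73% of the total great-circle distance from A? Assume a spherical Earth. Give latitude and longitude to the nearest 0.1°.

Convert each endpoint to a unit vector on the sphere (x = cos φ cos λ, y = cos φ sin λ, z = sin φ).
The central angle between the endpoints is δ = arccos(p₁·p₂) ≈ 1.394 rad (79.9°).
Interpolate at f = 0.73 with slerp weights a = sin((1−f)δ)/sin δ ≈ 0.373, b = sin(fδ)/sin δ ≈ 0.864.
p = a·p₁ + b·p₂ ≈ (0.845, -0.335, -0.417); φ = arcsin(p_z) ≈ -24.67°, λ = atan2(p_y, p_x) ≈ -21.61°.

≈ 24.7°S, 21.6°W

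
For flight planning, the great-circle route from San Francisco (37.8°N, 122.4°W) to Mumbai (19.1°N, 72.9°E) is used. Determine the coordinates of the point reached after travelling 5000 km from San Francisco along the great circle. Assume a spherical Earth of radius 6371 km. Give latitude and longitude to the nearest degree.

≈ 75°N, 177°W

Write both endpoints as unit vectors p₁, p₂ with components (cos φ cos λ, cos φ sin λ, sin φ).
The central angle between the endpoints is δ = arccos(p₁·p₂) ≈ 2.117 rad (121.3°). The total great-circle distance is δ·R ≈ 2.117 × 6371 ≈ 13489 km, so the target fraction is f = 5000/13489 ≈ 0.371.
Interpolate at f ≈ 0.371 with slerp weights a = sin((1−f)δ)/sin δ ≈ 1.137, b = sin(fδ)/sin δ ≈ 0.827.
p = a·p₁ + b·p₂ ≈ (-0.252, -0.012, 0.968); φ = arcsin(p_z) ≈ 75.41°, λ = atan2(p_y, p_x) ≈ -177.33°.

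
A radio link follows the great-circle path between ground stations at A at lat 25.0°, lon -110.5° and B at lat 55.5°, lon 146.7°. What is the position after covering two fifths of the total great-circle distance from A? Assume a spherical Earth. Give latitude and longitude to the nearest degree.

Convert each endpoint to a unit vector on the sphere (x = cos φ cos λ, y = cos φ sin λ, z = sin φ).
The central angle between the endpoints is δ = arccos(p₁·p₂) ≈ 1.334 rad (76.4°).
Interpolate at f = 2/5 with slerp weights a = sin((1−f)δ)/sin δ ≈ 0.738, b = sin(fδ)/sin δ ≈ 0.523.
p = a·p₁ + b·p₂ ≈ (-0.482, -0.464, 0.743); φ = arcsin(p_z) ≈ 48.01°, λ = atan2(p_y, p_x) ≈ -136.09°.

≈ lat 48°, lon -136°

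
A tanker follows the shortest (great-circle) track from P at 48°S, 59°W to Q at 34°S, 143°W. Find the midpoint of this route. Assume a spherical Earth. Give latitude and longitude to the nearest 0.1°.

Write both endpoints as unit vectors p₁, p₂ with components (cos φ cos λ, cos φ sin λ, sin φ).
The central angle between the endpoints is δ = arccos(p₁·p₂) ≈ 1.077 rad (61.7°).
Interpolate at f = 1/2 with slerp weights a = sin((1−f)δ)/sin δ ≈ 0.583, b = sin(fδ)/sin δ ≈ 0.583.
p = a·p₁ + b·p₂ ≈ (-0.185, -0.625, -0.759); φ = arcsin(p_z) ≈ -49.34°, λ = atan2(p_y, p_x) ≈ -106.49°.

≈ 49.3°S, 106.5°W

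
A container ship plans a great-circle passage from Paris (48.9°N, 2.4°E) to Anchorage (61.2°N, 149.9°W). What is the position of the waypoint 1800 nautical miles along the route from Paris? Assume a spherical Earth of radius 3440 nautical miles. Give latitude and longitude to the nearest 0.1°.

Convert each endpoint to a unit vector on the sphere (x = cos φ cos λ, y = cos φ sin λ, z = sin φ).
The central angle between the endpoints is δ = arccos(p₁·p₂) ≈ 1.181 rad (67.7°). The total great-circle distance is δ·R ≈ 1.181 × 3440 ≈ 4063 nmi, so the target fraction is f = 1800/4063 ≈ 0.443.
Interpolate at f ≈ 0.443 with slerp weights a = sin((1−f)δ)/sin δ ≈ 0.661, b = sin(fδ)/sin δ ≈ 0.540.
p = a·p₁ + b·p₂ ≈ (0.209, -0.112, 0.971); φ = arcsin(p_z) ≈ 76.28°, λ = atan2(p_y, p_x) ≈ -28.26°.

≈ (76.3°N, 28.3°W)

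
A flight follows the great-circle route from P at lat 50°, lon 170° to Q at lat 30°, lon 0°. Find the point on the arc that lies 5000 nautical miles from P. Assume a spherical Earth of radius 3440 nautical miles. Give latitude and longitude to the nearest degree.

≈ lat 46°, lon 3°

Convert each endpoint to a unit vector on the sphere (x = cos φ cos λ, y = cos φ sin λ, z = sin φ).
The central angle between the endpoints is δ = arccos(p₁·p₂) ≈ 1.737 rad (99.5°). The total great-circle distance is δ·R ≈ 1.737 × 3440 ≈ 5974 nmi, so the target fraction is f = 5000/5974 ≈ 0.837.
Interpolate at f ≈ 0.837 with slerp weights a = sin((1−f)δ)/sin δ ≈ 0.283, b = sin(fδ)/sin δ ≈ 1.007.
p = a·p₁ + b·p₂ ≈ (0.693, 0.032, 0.721); φ = arcsin(p_z) ≈ 46.10°, λ = atan2(p_y, p_x) ≈ 2.61°.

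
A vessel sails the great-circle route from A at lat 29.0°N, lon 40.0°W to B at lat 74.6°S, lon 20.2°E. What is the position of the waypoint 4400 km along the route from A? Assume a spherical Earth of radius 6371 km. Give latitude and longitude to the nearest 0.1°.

≈ lat 9.6°S, lon 30.8°W

Write both endpoints as unit vectors p₁, p₂ with components (cos φ cos λ, cos φ sin λ, sin φ).
The central angle between the endpoints is δ = arccos(p₁·p₂) ≈ 1.930 rad (110.6°). The total great-circle distance is δ·R ≈ 1.930 × 6371 ≈ 12299 km, so the target fraction is f = 4400/12299 ≈ 0.358.
Interpolate at f ≈ 0.358 with slerp weights a = sin((1−f)δ)/sin δ ≈ 1.010, b = sin(fδ)/sin δ ≈ 0.681.
p = a·p₁ + b·p₂ ≈ (0.847, -0.506, -0.166); φ = arcsin(p_z) ≈ -9.57°, λ = atan2(p_y, p_x) ≈ -30.85°.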